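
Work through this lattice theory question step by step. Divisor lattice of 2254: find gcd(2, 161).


In a divisor lattice, meet = gcd (greatest common divisor).
By Euclidean algorithm or factoring: gcd(2,161) = 1


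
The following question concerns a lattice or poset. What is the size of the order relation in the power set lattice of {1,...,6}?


The order relation is {(a,b) : a <= b}, reflexive so it includes (a,a).
Examples: ({},{}), ({},{1,2}), ({},{1,2,3}), ({},{1,2,3,4}), ({},{1,2,3,4,5}), ...
Total ordered pairs: 729


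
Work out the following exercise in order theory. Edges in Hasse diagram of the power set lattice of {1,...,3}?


A cover relation a -< b holds when a < b with no c strictly between.
Cover relations:
  {} -< {1}
  {} -< {2}
  {} -< {3}
  {1} -< {1,2}
  {1} -< {1,3}
  {2} -< {1,2}
  {2} -< {2,3}
  {3} -< {1,3}
  ...4 more
Total: 12


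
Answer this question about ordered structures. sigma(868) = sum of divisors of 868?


sigma(n) = sum of divisors.
Divisors of 868: [1, 2, 4, 7, 14, 28, 31, 62, 124, 217, 434, 868]
Sum = 1792


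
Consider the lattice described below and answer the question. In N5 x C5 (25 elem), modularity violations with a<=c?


Modular law: if a <= c then a v (b ^ c) = (a v b) ^ c.
Check all triples (a,b,c) with a <= c among 25 elements.
  e.g. a=(a,0), b=(c,0), c=(b,0): lhs=(a,0) != rhs=(b,0)
  e.g. a=(a,0), b=(c,1), c=(b,0): lhs=(a,0) != rhs=(b,0)
Total violating triples: 75


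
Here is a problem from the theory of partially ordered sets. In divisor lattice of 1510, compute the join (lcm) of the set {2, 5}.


In a divisor lattice, join = lcm (least common multiple).
Compute lcm iteratively: start with first element, then lcm(current, next).
Elements: [2, 5]
lcm(2,5) = 10
Final lcm = 10


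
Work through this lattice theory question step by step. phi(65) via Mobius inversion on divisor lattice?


phi(n) = n * prod_{p|n} (1 - 1/p).
Prime divisors of 65: [5, 13]
phi(65) = 65 * (1 - 1/5) * (1 - 1/13)
phi(65) = 48


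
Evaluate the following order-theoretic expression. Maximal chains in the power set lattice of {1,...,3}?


A maximal chain goes from the minimum element to a maximal element via cover relations.
Counting all min-to-max paths in the cover graph.
Total maximal chains: 6


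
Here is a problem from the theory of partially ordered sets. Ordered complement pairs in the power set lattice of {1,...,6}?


Complement pair (a,b): a meet b = bottom, a join b = top.
Here: A intersect B = {} and A union B = {1,...,6}.
Pairs found: ({},{1,2,3,4,5,6}), ({1},{2,3,4,5,6}), ({2},{1,3,4,5,6}), ({3},{1,2,4,5,6}), ... (60 more)
Total ordered pairs: 64


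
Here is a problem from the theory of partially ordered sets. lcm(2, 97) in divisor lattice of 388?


Join=lcm.
gcd(2,97)=1
lcm=194


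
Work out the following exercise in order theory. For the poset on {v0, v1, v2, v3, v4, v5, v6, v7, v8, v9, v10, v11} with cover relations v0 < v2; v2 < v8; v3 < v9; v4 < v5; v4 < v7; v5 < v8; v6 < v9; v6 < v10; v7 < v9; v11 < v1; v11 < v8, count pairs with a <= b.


The order relation is {(a,b) : a <= b}, reflexive so it includes (a,a).
Examples: (v0,v0), (v0,v2), (v0,v8), (v1,v1), (v10,v10), ...
Total ordered pairs: 26


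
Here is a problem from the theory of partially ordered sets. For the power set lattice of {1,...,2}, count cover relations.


A cover relation a -< b holds when a < b with no c strictly between.
Cover relations:
  {} -< {1}
  {} -< {2}
  {1} -< {1,2}
  {2} -< {1,2}
Total: 4


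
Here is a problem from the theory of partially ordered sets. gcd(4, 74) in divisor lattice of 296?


Meet=gcd.
gcd(4,74)=2


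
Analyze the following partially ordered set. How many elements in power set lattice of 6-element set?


Power set = 2^n.
2^6 = 64


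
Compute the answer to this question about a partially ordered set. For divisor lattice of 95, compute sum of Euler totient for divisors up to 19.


Divisors of 95 up to 19: [1, 5, 19]
phi values: [1, 4, 18]
Sum = 23


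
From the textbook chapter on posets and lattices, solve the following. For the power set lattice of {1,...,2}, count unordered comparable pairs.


A comparable pair {a,b} has a < b or b < a in the order.
Count unordered pairs where one element is strictly below the other.
Examples: {{},{1}}, {{},{2}}, {{},{1,2}}, {{1},{1,2}}, ...
Total comparable pairs: 5


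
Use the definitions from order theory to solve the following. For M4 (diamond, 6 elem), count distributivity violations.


Distributive law: a ^ (b v c) = (a ^ b) v (a ^ c).
Check all 6^3 = 216 ordered triples (a,b,c).
  e.g. a=a1, b=a2, c=a3: lhs=a1 != rhs=0
  e.g. a=a1, b=a2, c=a4: lhs=a1 != rhs=0
Total violating triples: 24


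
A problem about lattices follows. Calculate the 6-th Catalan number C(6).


C(n) = C(2n, n) / (n+1).
C(12, 6) = 924
C(6) = 924 / 7 = 132


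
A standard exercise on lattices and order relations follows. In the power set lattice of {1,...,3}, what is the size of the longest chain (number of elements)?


A chain is a totally ordered subset; we count the number of elements in a maximum chain.
Compute, for each element x, the size of the longest chain ending at x:
  {}: 1
  {1}: 2
  {2}: 2
  {3}: 2
  {1,2}: 3
  {1,3}: 3
  ...
A maximum chain: {} < {1} < {1,2} < {1,2,3}
Number of elements in the longest chain: 4


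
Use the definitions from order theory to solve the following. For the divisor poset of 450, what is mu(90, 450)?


In a divisor lattice, mu(a,b) = mu(b/a) where mu is the classical Mobius function.
b/a = 450/90 = 5
Prime factorization of 5: primes [5]
5 is squarefree with 1 prime factor(s), so mu(5) = (-1)^1 = -1


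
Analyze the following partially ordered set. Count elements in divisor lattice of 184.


Divisors of 184: [1, 2, 4, 8, 23, 46, 92, 184]
Count: 8


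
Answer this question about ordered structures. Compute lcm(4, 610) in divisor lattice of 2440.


In a divisor lattice, join = lcm (least common multiple).
gcd(4,610) = 2
lcm(4,610) = 4*610/gcd = 2440/2 = 1220


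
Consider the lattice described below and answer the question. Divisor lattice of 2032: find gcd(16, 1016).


In a divisor lattice, meet = gcd (greatest common divisor).
By Euclidean algorithm or factoring: gcd(16,1016) = 8


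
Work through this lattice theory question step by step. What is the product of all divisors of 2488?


Divisors of 2488: [1, 2, 4, 8, 311, 622, 1244, 2488]
Product = n^(d(n)/2) = 2488^(8/2)
Product = 38317882740736


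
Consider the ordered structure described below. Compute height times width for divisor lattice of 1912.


Height = length of longest chain minus 1; width = size of largest antichain.
A maximum chain: 1 | 239 | 478 | 956 | 1912  (height 4).
A maximum antichain: {2, 239}  (width 2).
Product = 4 * 2 = 8


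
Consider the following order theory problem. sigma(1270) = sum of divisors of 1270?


sigma(n) = sum of divisors.
Divisors of 1270: [1, 2, 5, 10, 127, 254, 635, 1270]
Sum = 2304


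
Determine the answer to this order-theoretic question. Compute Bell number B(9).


B(n) = number of set partitions of an n-element set.
B(n) satisfies the recurrence: B(n+1) = sum_k C(n,k)*B(k).
B(9) = 21147


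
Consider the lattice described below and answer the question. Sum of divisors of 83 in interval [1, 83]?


Interval [1,83] in divisors of 83: [1, 83]
Sum = 84


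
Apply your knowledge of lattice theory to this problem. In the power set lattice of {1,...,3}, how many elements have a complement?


An element a is complemented if some b has a meet b = bottom, a join b = top.
every subset A has complement S\A, so all elements are complemented.
Complemented elements: {}, {1}, {2}, {3}, {1,2}, {1,3}, ... (2 more)
Count: 8


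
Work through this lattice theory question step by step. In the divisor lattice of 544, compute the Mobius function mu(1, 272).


In a divisor lattice, mu(a,b) = mu(b/a) where mu is the classical Mobius function.
b/a = 272/1 = 272
Prime factorization of 272: primes [2, 17]
272 is not squarefree, so mu(272) = 0


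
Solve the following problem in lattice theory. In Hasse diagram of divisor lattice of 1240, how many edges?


A cover relation a -< b holds when a < b with no c strictly between.
Cover relations:
  1 -< 2
  1 -< 5
  1 -< 31
  2 -< 4
  2 -< 10
  2 -< 62
  4 -< 8
  4 -< 20
  ...20 more
Total: 28


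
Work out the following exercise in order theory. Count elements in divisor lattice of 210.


Divisors of 210: [1, 2, 3, 5, 6, 7, 10, 14, 15, 21, 30, 35, 42, 70, 105, 210]
Count: 16


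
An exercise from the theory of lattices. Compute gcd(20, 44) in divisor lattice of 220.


In a divisor lattice, meet = gcd (greatest common divisor).
By Euclidean algorithm or factoring: gcd(20,44) = 4


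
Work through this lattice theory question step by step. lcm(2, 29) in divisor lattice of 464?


Join=lcm.
gcd(2,29)=1
lcm=58


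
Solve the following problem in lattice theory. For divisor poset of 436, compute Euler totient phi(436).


phi(n) = n * prod_{p|n} (1 - 1/p).
Prime divisors of 436: [2, 109]
phi(436) = 436 * (1 - 1/2) * (1 - 1/109)
phi(436) = 216


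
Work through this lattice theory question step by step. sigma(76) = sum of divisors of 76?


sigma(n) = sum of divisors.
Divisors of 76: [1, 2, 4, 19, 38, 76]
Sum = 140


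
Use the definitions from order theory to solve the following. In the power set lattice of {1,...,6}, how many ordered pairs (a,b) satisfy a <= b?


The order relation is {(a,b) : a <= b}, reflexive so it includes (a,a).
Examples: ({},{}), ({},{1,2}), ({},{1,2,3}), ({},{1,2,3,4}), ({},{1,2,3,4,5}), ...
Total ordered pairs: 729


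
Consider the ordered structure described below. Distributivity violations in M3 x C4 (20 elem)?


Distributive law: a ^ (b v c) = (a ^ b) v (a ^ c).
Check all 20^3 = 8000 ordered triples (a,b,c).
  e.g. a=(a1,0), b=(a2,0), c=(a3,0): lhs=(a1,0) != rhs=(0,0)
  e.g. a=(a1,0), b=(a2,0), c=(a3,1): lhs=(a1,0) != rhs=(0,0)
Total violating triples: 384


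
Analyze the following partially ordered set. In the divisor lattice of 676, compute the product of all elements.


Divisors of 676: [1, 2, 4, 13, 26, 52, 169, 338, 676]
Product = n^(d(n)/2) = 676^(9/2)
Product = 5429503678976


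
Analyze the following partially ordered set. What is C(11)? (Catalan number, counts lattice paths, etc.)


C(n) = C(2n, n) / (n+1).
C(22, 11) = 705432
C(11) = 705432 / 12 = 58786


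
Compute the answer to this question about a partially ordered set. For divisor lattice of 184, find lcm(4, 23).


In a divisor lattice, join = lcm (least common multiple).
Compute lcm iteratively: start with first element, then lcm(current, next).
Elements: [4, 23]
lcm(4,23) = 92
Final lcm = 92


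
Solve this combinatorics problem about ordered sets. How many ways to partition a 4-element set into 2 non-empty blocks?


S(n,k) = k*S(n-1,k) + S(n-1,k-1).
S(3,2) = 3, S(3,1) = 1
S(4,2) = 2*3 + 1 = 6 + 1
S(4,2) = 7


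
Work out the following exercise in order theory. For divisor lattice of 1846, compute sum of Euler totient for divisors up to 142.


Divisors of 1846 up to 142: [1, 2, 13, 26, 71, 142]
phi values: [1, 1, 12, 12, 70, 70]
Sum = 166


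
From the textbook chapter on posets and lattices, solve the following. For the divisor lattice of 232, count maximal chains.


A maximal chain goes from the minimum element to a maximal element via cover relations.
Counting all min-to-max paths in the cover graph.
Total maximal chains: 4


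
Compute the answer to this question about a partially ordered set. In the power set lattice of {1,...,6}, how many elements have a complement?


An element a is complemented if some b has a meet b = bottom, a join b = top.
every subset A has complement S\A, so all elements are complemented.
Complemented elements: {}, {1}, {2}, {3}, {4}, {5}, ... (58 more)
Count: 64


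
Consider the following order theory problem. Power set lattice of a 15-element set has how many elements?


Power set = 2^n.
2^15 = 32768


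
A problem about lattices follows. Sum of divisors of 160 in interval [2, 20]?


Interval [2,20] in divisors of 160: [2, 4, 10, 20]
Sum = 36


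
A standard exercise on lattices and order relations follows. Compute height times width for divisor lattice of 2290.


Height = length of longest chain minus 1; width = size of largest antichain.
A maximum chain: 1 | 229 | 1145 | 2290  (height 3).
A maximum antichain: {2, 5, 229}  (width 3).
Product = 3 * 3 = 9


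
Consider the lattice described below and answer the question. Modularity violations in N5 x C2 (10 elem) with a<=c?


Modular law: if a <= c then a v (b ^ c) = (a v b) ^ c.
Check all triples (a,b,c) with a <= c among 10 elements.
  e.g. a=(a,0), b=(c,0), c=(b,0): lhs=(a,0) != rhs=(b,0)
  e.g. a=(a,0), b=(c,1), c=(b,0): lhs=(a,0) != rhs=(b,0)
Total violating triples: 6


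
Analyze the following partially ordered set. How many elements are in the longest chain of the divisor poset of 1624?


A chain is a totally ordered subset; we count the number of elements in a maximum chain.
Compute, for each element x, the size of the longest chain ending at x:
  1: 1
  2: 2
  7: 2
  29: 2
  4: 3
  8: 4
  ...
A maximum chain: 1 < 2 < 4 < 8 < 56 < 1624
Number of elements in the longest chain: 6


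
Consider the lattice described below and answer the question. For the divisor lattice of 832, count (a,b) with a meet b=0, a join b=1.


Complement pair (a,b): a meet b = bottom, a join b = top.
Here: gcd(a,b)=1 and lcm(a,b)=832, i.e. a*b=832 with a,b coprime.
Pairs found: (1,832), (13,64), (64,13), (832,1)
Total ordered pairs: 4


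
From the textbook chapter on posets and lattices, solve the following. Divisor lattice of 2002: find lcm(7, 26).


In a divisor lattice, join = lcm (least common multiple).
gcd(7,26) = 1
lcm(7,26) = 7*26/gcd = 182/1 = 182


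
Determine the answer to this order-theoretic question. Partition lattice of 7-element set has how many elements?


B(n) = number of set partitions of an n-element set.
B(n) satisfies the recurrence: B(n+1) = sum_k C(n,k)*B(k).
B(7) = 877


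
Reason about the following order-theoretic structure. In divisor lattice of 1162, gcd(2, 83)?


Meet=gcd.
gcd(2,83)=1


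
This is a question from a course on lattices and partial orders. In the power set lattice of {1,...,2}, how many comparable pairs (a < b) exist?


A comparable pair {a,b} has a < b or b < a in the order.
Count unordered pairs where one element is strictly below the other.
Examples: {{},{1}}, {{},{2}}, {{},{1,2}}, {{1},{1,2}}, ...
Total comparable pairs: 5


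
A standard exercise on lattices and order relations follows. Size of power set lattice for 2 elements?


Power set = 2^n.
2^2 = 4


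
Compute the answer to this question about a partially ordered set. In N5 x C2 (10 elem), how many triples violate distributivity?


Distributive law: a ^ (b v c) = (a ^ b) v (a ^ c).
Check all 10^3 = 1000 ordered triples (a,b,c).
  e.g. a=(b,0), b=(a,0), c=(c,0): lhs=(b,0) != rhs=(a,0)
  e.g. a=(b,0), b=(a,0), c=(c,1): lhs=(b,0) != rhs=(a,0)
Total violating triples: 16


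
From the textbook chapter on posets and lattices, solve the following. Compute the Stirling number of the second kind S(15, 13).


S(n,k) = k*S(n-1,k) + S(n-1,k-1).
S(14,13) = 91, S(14,12) = 3367
S(15,13) = 13*91 + 3367 = 1183 + 3367
S(15,13) = 4550


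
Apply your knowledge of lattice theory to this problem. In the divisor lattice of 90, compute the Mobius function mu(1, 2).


In a divisor lattice, mu(a,b) = mu(b/a) where mu is the classical Mobius function.
b/a = 2/1 = 2
Prime factorization of 2: primes [2]
2 is squarefree with 1 prime factor(s), so mu(2) = (-1)^1 = -1


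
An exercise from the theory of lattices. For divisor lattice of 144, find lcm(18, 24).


In a divisor lattice, join = lcm (least common multiple).
Compute lcm iteratively: start with first element, then lcm(current, next).
Elements: [18, 24]
lcm(18,24) = 72
Final lcm = 72


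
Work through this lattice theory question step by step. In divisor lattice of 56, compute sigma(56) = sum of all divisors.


sigma(n) = sum of divisors.
Divisors of 56: [1, 2, 4, 7, 8, 14, 28, 56]
Sum = 120


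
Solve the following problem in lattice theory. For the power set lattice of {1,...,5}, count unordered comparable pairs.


A comparable pair {a,b} has a < b or b < a in the order.
Count unordered pairs where one element is strictly below the other.
Examples: {{},{1}}, {{},{2}}, {{},{3}}, {{},{4}}, ...
Total comparable pairs: 211


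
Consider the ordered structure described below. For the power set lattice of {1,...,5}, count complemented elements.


An element a is complemented if some b has a meet b = bottom, a join b = top.
every subset A has complement S\A, so all elements are complemented.
Complemented elements: {}, {1}, {2}, {3}, {4}, {5}, ... (26 more)
Count: 32


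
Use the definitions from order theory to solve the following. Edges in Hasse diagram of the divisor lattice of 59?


A cover relation a -< b holds when a < b with no c strictly between.
Cover relations:
  1 -< 59
Total: 1


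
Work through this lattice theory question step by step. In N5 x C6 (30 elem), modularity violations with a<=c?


Modular law: if a <= c then a v (b ^ c) = (a v b) ^ c.
Check all triples (a,b,c) with a <= c among 30 elements.
  e.g. a=(a,0), b=(c,0), c=(b,0): lhs=(a,0) != rhs=(b,0)
  e.g. a=(a,0), b=(c,1), c=(b,0): lhs=(a,0) != rhs=(b,0)
Total violating triples: 126


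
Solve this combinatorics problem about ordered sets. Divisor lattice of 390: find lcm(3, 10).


In a divisor lattice, join = lcm (least common multiple).
gcd(3,10) = 1
lcm(3,10) = 3*10/gcd = 30/1 = 30


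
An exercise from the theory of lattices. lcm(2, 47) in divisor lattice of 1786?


Join=lcm.
gcd(2,47)=1
lcm=94


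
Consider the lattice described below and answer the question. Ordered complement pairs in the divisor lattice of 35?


Complement pair (a,b): a meet b = bottom, a join b = top.
Here: gcd(a,b)=1 and lcm(a,b)=35, i.e. a*b=35 with a,b coprime.
Pairs found: (1,35), (5,7), (7,5), (35,1)
Total ordered pairs: 4


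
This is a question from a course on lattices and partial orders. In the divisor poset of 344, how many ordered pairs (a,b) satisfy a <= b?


The order relation is {(a,b) : a <= b}, reflexive so it includes (a,a).
Examples: (1,1), (1,172), (1,2), (1,344), (1,4), ...
Total ordered pairs: 30


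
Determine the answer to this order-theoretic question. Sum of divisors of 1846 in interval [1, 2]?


Interval [1,2] in divisors of 1846: [1, 2]
Sum = 3


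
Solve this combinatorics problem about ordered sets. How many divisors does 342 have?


Divisors of 342: [1, 2, 3, 6, 9, 18, 19, 38, 57, 114, 171, 342]
Count: 12


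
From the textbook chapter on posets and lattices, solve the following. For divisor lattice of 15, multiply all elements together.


Divisors of 15: [1, 3, 5, 15]
Product = n^(d(n)/2) = 15^(4/2)
Product = 225


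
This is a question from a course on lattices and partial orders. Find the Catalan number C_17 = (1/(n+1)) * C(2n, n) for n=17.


C(n) = C(2n, n) / (n+1).
C(34, 17) = 2333606220
C(17) = 2333606220 / 18 = 129644790


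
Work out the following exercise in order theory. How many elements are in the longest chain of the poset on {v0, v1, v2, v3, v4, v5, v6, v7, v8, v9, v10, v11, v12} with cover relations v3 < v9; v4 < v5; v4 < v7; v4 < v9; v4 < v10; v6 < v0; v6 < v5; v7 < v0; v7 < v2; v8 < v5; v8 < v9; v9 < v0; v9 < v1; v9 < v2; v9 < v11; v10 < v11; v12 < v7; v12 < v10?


A chain is a totally ordered subset; we count the number of elements in a maximum chain.
Compute, for each element x, the size of the longest chain ending at x:
  v3: 1
  v4: 1
  v6: 1
  v8: 1
  v12: 1
  v7: 2
  ...
A maximum chain: v4 < v7 < v0
Number of elements in the longest chain: 3


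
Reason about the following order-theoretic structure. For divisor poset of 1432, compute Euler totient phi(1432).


phi(n) = n * prod_{p|n} (1 - 1/p).
Prime divisors of 1432: [2, 179]
phi(1432) = 1432 * (1 - 1/2) * (1 - 1/179)
phi(1432) = 712


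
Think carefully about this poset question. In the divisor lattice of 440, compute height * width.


Height = length of longest chain minus 1; width = size of largest antichain.
A maximum chain: 1 | 11 | 55 | 110 | 220 | 440  (height 5).
A maximum antichain: {4, 10, 22, 55}  (width 4).
Product = 5 * 4 = 20


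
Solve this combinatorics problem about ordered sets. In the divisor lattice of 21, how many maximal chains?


A maximal chain goes from the minimum element to a maximal element via cover relations.
Counting all min-to-max paths in the cover graph.
Total maximal chains: 2


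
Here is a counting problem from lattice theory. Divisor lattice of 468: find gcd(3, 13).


In a divisor lattice, meet = gcd (greatest common divisor).
By Euclidean algorithm or factoring: gcd(3,13) = 1


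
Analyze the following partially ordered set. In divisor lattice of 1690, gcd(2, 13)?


Meet=gcd.
gcd(2,13)=1


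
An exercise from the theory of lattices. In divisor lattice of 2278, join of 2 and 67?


In a divisor lattice, join = lcm (least common multiple).
gcd(2,67) = 1
lcm(2,67) = 2*67/gcd = 134/1 = 134


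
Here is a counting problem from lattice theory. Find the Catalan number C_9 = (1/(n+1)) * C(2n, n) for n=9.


C(n) = C(2n, n) / (n+1).
C(18, 9) = 48620
C(9) = 48620 / 10 = 4862


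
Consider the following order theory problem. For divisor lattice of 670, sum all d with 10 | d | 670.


Interval [10,670] in divisors of 670: [10, 670]
Sum = 680


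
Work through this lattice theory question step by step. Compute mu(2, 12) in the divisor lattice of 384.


In a divisor lattice, mu(a,b) = mu(b/a) where mu is the classical Mobius function.
b/a = 12/2 = 6
Prime factorization of 6: primes [2, 3]
6 is squarefree with 2 prime factor(s), so mu(6) = (-1)^2 = 1


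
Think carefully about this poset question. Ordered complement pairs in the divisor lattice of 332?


Complement pair (a,b): a meet b = bottom, a join b = top.
Here: gcd(a,b)=1 and lcm(a,b)=332, i.e. a*b=332 with a,b coprime.
Pairs found: (1,332), (4,83), (83,4), (332,1)
Total ordered pairs: 4


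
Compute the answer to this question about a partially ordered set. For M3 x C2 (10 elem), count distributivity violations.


Distributive law: a ^ (b v c) = (a ^ b) v (a ^ c).
Check all 10^3 = 1000 ordered triples (a,b,c).
  e.g. a=(a1,0), b=(a2,0), c=(a3,0): lhs=(a1,0) != rhs=(0,0)
  e.g. a=(a1,0), b=(a2,0), c=(a3,1): lhs=(a1,0) != rhs=(0,0)
Total violating triples: 48


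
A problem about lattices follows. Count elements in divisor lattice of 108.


Divisors of 108: [1, 2, 3, 4, 6, 9, 12, 18, 27, 36, 54, 108]
Count: 12


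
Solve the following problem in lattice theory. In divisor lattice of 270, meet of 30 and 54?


In a divisor lattice, meet = gcd (greatest common divisor).
By Euclidean algorithm or factoring: gcd(30,54) = 6


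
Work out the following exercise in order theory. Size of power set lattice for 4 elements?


Power set = 2^n.
2^4 = 16


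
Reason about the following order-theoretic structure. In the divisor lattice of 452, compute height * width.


Height = length of longest chain minus 1; width = size of largest antichain.
A maximum chain: 1 | 113 | 226 | 452  (height 3).
A maximum antichain: {2, 113}  (width 2).
Product = 3 * 2 = 6


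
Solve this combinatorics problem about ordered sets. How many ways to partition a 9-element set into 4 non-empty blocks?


S(n,k) = k*S(n-1,k) + S(n-1,k-1).
S(8,4) = 1701, S(8,3) = 966
S(9,4) = 4*1701 + 966 = 6804 + 966
S(9,4) = 7770


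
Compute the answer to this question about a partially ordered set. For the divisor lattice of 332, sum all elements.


sigma(n) = sum of divisors.
Divisors of 332: [1, 2, 4, 83, 166, 332]
Sum = 588


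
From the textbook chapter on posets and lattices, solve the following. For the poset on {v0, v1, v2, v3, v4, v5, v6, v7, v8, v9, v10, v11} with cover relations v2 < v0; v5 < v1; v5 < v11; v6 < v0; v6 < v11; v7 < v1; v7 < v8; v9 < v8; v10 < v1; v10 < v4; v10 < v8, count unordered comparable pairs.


A comparable pair {a,b} has a < b or b < a in the order.
Count unordered pairs where one element is strictly below the other.
Examples: {v0,v2}, {v0,v6}, {v1,v5}, {v1,v7}, ...
Total comparable pairs: 11


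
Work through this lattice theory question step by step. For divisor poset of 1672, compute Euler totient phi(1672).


phi(n) = n * prod_{p|n} (1 - 1/p).
Prime divisors of 1672: [2, 11, 19]
phi(1672) = 1672 * (1 - 1/2) * (1 - 1/11) * (1 - 1/19)
phi(1672) = 720


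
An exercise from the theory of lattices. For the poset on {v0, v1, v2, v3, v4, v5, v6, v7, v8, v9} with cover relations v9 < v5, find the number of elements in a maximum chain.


A chain is a totally ordered subset; we count the number of elements in a maximum chain.
Compute, for each element x, the size of the longest chain ending at x:
  v0: 1
  v1: 1
  v2: 1
  v3: 1
  v4: 1
  v6: 1
  ...
A maximum chain: v9 < v5
Number of elements in the longest chain: 2


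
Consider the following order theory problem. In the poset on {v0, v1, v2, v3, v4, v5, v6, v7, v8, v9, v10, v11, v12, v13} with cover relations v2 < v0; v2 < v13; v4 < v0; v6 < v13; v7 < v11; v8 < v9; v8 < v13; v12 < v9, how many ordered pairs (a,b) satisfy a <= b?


The order relation is {(a,b) : a <= b}, reflexive so it includes (a,a).
Examples: (v0,v0), (v1,v1), (v10,v10), (v11,v11), (v12,v12), ...
Total ordered pairs: 22


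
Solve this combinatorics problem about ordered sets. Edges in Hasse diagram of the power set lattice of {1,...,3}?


A cover relation a -< b holds when a < b with no c strictly between.
Cover relations:
  {} -< {1}
  {} -< {2}
  {} -< {3}
  {1} -< {1,2}
  {1} -< {1,3}
  {2} -< {1,2}
  {2} -< {2,3}
  {3} -< {1,3}
  ...4 more
Total: 12


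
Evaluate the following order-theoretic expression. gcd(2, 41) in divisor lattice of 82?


Meet=gcd.
gcd(2,41)=1


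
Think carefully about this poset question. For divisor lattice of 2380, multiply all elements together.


Divisors of 2380: [1, 2, 4, 5, 7, 10, 14, 17, 20, 28, 34, 35, 68, 70, 85, 119, 140, 170, 238, 340, 476, 595, 1190, 2380]
Product = n^(d(n)/2) = 2380^(24/2)
Product = 33031134065402989058412384256000000000000


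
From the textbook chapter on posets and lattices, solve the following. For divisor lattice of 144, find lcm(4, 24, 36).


In a divisor lattice, join = lcm (least common multiple).
Compute lcm iteratively: start with first element, then lcm(current, next).
Elements: [4, 24, 36]
lcm(4,24) = 24
lcm(24,36) = 72
Final lcm = 72


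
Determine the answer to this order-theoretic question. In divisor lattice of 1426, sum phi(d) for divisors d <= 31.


Divisors of 1426 up to 31: [1, 2, 23, 31]
phi values: [1, 1, 22, 30]
Sum = 54


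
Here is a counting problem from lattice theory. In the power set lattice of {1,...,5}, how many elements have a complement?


An element a is complemented if some b has a meet b = bottom, a join b = top.
every subset A has complement S\A, so all elements are complemented.
Complemented elements: {}, {1}, {2}, {3}, {4}, {5}, ... (26 more)
Count: 32


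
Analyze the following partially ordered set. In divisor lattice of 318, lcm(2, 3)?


Join=lcm.
gcd(2,3)=1
lcm=6


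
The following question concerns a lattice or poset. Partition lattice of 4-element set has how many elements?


B(n) = number of set partitions of an n-element set.
B(n) satisfies the recurrence: B(n+1) = sum_k C(n,k)*B(k).
B(4) = 15


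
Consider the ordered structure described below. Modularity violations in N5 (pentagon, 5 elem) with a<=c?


Modular law: if a <= c then a v (b ^ c) = (a v b) ^ c.
Check all triples (a,b,c) with a <= c among 5 elements.
  e.g. a=a, b=c, c=b: lhs=a != rhs=b
Total violating triples: 1


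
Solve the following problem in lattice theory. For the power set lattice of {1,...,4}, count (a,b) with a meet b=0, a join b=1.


Complement pair (a,b): a meet b = bottom, a join b = top.
Here: A intersect B = {} and A union B = {1,...,4}.
Pairs found: ({},{1,2,3,4}), ({1},{2,3,4}), ({2},{1,3,4}), ({3},{1,2,4}), ... (12 more)
Total ordered pairs: 16


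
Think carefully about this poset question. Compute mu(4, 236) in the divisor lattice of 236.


In a divisor lattice, mu(a,b) = mu(b/a) where mu is the classical Mobius function.
b/a = 236/4 = 59
Prime factorization of 59: primes [59]
59 is squarefree with 1 prime factor(s), so mu(59) = (-1)^1 = -1


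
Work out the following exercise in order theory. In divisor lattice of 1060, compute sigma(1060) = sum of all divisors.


sigma(n) = sum of divisors.
Divisors of 1060: [1, 2, 4, 5, 10, 20, 53, 106, 212, 265, 530, 1060]
Sum = 2268


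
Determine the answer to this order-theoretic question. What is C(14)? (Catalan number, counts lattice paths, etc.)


C(n) = C(2n, n) / (n+1).
C(28, 14) = 40116600
C(14) = 40116600 / 15 = 2674440


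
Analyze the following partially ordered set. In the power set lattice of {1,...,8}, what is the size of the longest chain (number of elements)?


A chain is a totally ordered subset; we count the number of elements in a maximum chain.
Compute, for each element x, the size of the longest chain ending at x:
  {}: 1
  {1}: 2
  {2}: 2
  {3}: 2
  {4}: 2
  {5}: 2
  ...
A maximum chain: {} < {1} < {1,2} < {1,2,3} < {1,2,3,4} < {1,2,3,4,5} < {1,2,3,4,5,6} < {1,2,3,4,5,6,7} < {1,2,3,4,5,6,7,8}
Number of elements in the longest chain: 9


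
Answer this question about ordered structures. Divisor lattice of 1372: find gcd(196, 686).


In a divisor lattice, meet = gcd (greatest common divisor).
By Euclidean algorithm or factoring: gcd(196,686) = 98


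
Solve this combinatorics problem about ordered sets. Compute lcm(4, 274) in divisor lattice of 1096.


In a divisor lattice, join = lcm (least common multiple).
gcd(4,274) = 2
lcm(4,274) = 4*274/gcd = 1096/2 = 548


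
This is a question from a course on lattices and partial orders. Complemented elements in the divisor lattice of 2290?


An element a is complemented if some b has a meet b = bottom, a join b = top.
a is complemented iff gcd(a, n/a)=1, i.e. a is a unitary divisor of 2290.
Complemented elements: 1, 2, 5, 10, 229, 458, ... (2 more)
Count: 8


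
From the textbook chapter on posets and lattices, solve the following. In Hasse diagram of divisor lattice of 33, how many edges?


A cover relation a -< b holds when a < b with no c strictly between.
Cover relations:
  1 -< 3
  1 -< 11
  3 -< 33
  11 -< 33
Total: 4


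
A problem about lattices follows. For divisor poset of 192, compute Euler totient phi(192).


phi(n) = n * prod_{p|n} (1 - 1/p).
Prime divisors of 192: [2, 3]
phi(192) = 192 * (1 - 1/2) * (1 - 1/3)
phi(192) = 64


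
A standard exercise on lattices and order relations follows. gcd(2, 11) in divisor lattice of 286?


Meet=gcd.
gcd(2,11)=1


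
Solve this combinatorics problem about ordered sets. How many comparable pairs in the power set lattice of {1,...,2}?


A comparable pair {a,b} has a < b or b < a in the order.
Count unordered pairs where one element is strictly below the other.
Examples: {{},{1}}, {{},{2}}, {{},{1,2}}, {{1},{1,2}}, ...
Total comparable pairs: 5


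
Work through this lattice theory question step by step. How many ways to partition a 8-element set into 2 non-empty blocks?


S(n,k) = k*S(n-1,k) + S(n-1,k-1).
S(7,2) = 63, S(7,1) = 1
S(8,2) = 2*63 + 1 = 126 + 1
S(8,2) = 127


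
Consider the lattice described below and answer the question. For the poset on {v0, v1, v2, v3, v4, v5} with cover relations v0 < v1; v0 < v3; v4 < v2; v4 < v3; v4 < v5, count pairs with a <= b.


The order relation is {(a,b) : a <= b}, reflexive so it includes (a,a).
Examples: (v0,v0), (v0,v1), (v0,v3), (v1,v1), (v2,v2), ...
Total ordered pairs: 11


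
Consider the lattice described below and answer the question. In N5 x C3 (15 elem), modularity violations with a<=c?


Modular law: if a <= c then a v (b ^ c) = (a v b) ^ c.
Check all triples (a,b,c) with a <= c among 15 elements.
  e.g. a=(a,0), b=(c,0), c=(b,0): lhs=(a,0) != rhs=(b,0)
  e.g. a=(a,0), b=(c,1), c=(b,0): lhs=(a,0) != rhs=(b,0)
Total violating triples: 18


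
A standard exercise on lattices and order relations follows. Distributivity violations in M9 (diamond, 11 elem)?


Distributive law: a ^ (b v c) = (a ^ b) v (a ^ c).
Check all 11^3 = 1331 ordered triples (a,b,c).
  e.g. a=a1, b=a2, c=a3: lhs=a1 != rhs=0
  e.g. a=a1, b=a2, c=a4: lhs=a1 != rhs=0
Total violating triples: 504


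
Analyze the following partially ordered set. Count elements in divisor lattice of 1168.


Divisors of 1168: [1, 2, 4, 8, 16, 73, 146, 292, 584, 1168]
Count: 10


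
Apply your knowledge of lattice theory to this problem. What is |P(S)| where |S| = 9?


Power set = 2^n.
2^9 = 512


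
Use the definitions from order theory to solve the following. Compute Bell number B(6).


B(n) = number of set partitions of an n-element set.
B(n) satisfies the recurrence: B(n+1) = sum_k C(n,k)*B(k).
B(6) = 203


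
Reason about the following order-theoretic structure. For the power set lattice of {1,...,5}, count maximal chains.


A maximal chain goes from the minimum element to a maximal element via cover relations.
Counting all min-to-max paths in the cover graph.
Total maximal chains: 120


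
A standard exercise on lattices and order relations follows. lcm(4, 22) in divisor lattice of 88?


Join=lcm.
gcd(4,22)=2
lcm=44


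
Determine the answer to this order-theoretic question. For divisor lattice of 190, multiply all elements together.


Divisors of 190: [1, 2, 5, 10, 19, 38, 95, 190]
Product = n^(d(n)/2) = 190^(8/2)
Product = 1303210000


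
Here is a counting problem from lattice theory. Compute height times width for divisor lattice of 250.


Height = length of longest chain minus 1; width = size of largest antichain.
A maximum chain: 1 | 5 | 25 | 125 | 250  (height 4).
A maximum antichain: {2, 5}  (width 2).
Product = 4 * 2 = 8


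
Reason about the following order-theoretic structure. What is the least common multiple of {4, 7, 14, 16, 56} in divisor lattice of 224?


In a divisor lattice, join = lcm (least common multiple).
Compute lcm iteratively: start with first element, then lcm(current, next).
Elements: [4, 7, 14, 16, 56]
lcm(4,7) = 28
lcm(28,14) = 28
lcm(28,16) = 112
lcm(112,56) = 112
Final lcm = 112


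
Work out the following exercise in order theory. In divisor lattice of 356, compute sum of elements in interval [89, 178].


Interval [89,178] in divisors of 356: [89, 178]
Sum = 267


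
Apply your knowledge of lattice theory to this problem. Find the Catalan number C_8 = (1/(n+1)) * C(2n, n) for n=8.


C(n) = C(2n, n) / (n+1).
C(16, 8) = 12870
C(8) = 12870 / 9 = 1430


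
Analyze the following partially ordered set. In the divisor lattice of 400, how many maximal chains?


A maximal chain goes from the minimum element to a maximal element via cover relations.
Counting all min-to-max paths in the cover graph.
Total maximal chains: 15


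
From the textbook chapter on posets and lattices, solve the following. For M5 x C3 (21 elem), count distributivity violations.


Distributive law: a ^ (b v c) = (a ^ b) v (a ^ c).
Check all 21^3 = 9261 ordered triples (a,b,c).
  e.g. a=(a1,0), b=(a2,0), c=(a3,0): lhs=(a1,0) != rhs=(0,0)
  e.g. a=(a1,0), b=(a2,0), c=(a3,1): lhs=(a1,0) != rhs=(0,0)
Total violating triples: 1620


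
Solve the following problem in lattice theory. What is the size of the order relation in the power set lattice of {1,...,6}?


The order relation is {(a,b) : a <= b}, reflexive so it includes (a,a).
Examples: ({},{}), ({},{1,2}), ({},{1,2,3}), ({},{1,2,3,4}), ({},{1,2,3,4,5}), ...
Total ordered pairs: 729


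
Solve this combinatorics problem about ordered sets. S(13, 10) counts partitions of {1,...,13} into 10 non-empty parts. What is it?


S(n,k) = k*S(n-1,k) + S(n-1,k-1).
S(12,10) = 1705, S(12,9) = 22275
S(13,10) = 10*1705 + 22275 = 17050 + 22275
S(13,10) = 39325


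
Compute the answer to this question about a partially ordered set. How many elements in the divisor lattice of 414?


Divisors of 414: [1, 2, 3, 6, 9, 18, 23, 46, 69, 138, 207, 414]
Count: 12


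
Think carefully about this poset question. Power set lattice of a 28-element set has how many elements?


Power set = 2^n.
2^28 = 268435456


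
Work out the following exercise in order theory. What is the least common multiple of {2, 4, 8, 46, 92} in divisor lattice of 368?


In a divisor lattice, join = lcm (least common multiple).
Compute lcm iteratively: start with first element, then lcm(current, next).
Elements: [2, 4, 8, 46, 92]
lcm(2,4) = 4
lcm(4,8) = 8
lcm(8,46) = 184
lcm(184,92) = 184
Final lcm = 184


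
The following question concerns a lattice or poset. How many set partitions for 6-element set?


B(n) = number of set partitions of an n-element set.
B(n) satisfies the recurrence: B(n+1) = sum_k C(n,k)*B(k).
B(6) = 203


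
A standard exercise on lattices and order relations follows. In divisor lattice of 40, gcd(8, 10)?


Meet=gcd.
gcd(8,10)=2


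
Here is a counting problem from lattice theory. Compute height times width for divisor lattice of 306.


Height = length of longest chain minus 1; width = size of largest antichain.
A maximum chain: 1 | 17 | 51 | 153 | 306  (height 4).
A maximum antichain: {6, 9, 34, 51}  (width 4).
Product = 4 * 4 = 16


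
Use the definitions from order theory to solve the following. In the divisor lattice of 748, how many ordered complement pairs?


Complement pair (a,b): a meet b = bottom, a join b = top.
Here: gcd(a,b)=1 and lcm(a,b)=748, i.e. a*b=748 with a,b coprime.
Pairs found: (1,748), (4,187), (11,68), (17,44), ... (4 more)
Total ordered pairs: 8


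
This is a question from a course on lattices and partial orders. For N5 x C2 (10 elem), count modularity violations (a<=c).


Modular law: if a <= c then a v (b ^ c) = (a v b) ^ c.
Check all triples (a,b,c) with a <= c among 10 elements.
  e.g. a=(a,0), b=(c,0), c=(b,0): lhs=(a,0) != rhs=(b,0)
  e.g. a=(a,0), b=(c,1), c=(b,0): lhs=(a,0) != rhs=(b,0)
Total violating triples: 6


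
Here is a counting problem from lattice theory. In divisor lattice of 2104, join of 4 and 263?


In a divisor lattice, join = lcm (least common multiple).
gcd(4,263) = 1
lcm(4,263) = 4*263/gcd = 1052/1 = 1052


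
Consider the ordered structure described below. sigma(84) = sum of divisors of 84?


sigma(n) = sum of divisors.
Divisors of 84: [1, 2, 3, 4, 6, 7, 12, 14, 21, 28, 42, 84]
Sum = 224


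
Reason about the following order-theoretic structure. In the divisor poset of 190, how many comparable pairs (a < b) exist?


A comparable pair {a,b} has a < b or b < a in the order.
Count unordered pairs where one element is strictly below the other.
Examples: {1,2}, {1,5}, {1,10}, {1,19}, ...
Total comparable pairs: 19


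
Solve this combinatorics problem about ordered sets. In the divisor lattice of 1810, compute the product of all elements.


Divisors of 1810: [1, 2, 5, 10, 181, 362, 905, 1810]
Product = n^(d(n)/2) = 1810^(8/2)
Product = 10732831210000


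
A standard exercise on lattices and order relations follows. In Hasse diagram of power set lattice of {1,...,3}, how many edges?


A cover relation a -< b holds when a < b with no c strictly between.
Cover relations:
  {} -< {1}
  {} -< {2}
  {} -< {3}
  {1} -< {1,2}
  {1} -< {1,3}
  {2} -< {1,2}
  {2} -< {2,3}
  {3} -< {1,3}
  ...4 more
Total: 12
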